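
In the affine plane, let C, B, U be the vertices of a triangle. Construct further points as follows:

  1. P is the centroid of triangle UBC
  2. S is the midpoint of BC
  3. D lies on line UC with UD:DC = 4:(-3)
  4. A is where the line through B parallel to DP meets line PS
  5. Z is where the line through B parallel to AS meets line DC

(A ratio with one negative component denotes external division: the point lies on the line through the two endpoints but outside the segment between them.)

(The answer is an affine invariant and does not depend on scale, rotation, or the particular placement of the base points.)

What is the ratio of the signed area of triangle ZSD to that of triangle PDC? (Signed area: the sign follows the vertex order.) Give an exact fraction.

Work in coordinates with C = (0, 0), B = (1, 0), U = (0, 1).
1. P is the centroid of triangle UBC ⇒ P = (1/3, 1/3)
2. S is the midpoint of BC ⇒ S = (1/2, 0)
3. D lies on line UC with UD:DC = 4:(-3) ⇒ D = (0, -3)
4. A is where the line through B parallel to DP meets line PS ⇒ A = (11/12, -5/6)
5. Z is where the line through B parallel to AS meets line DC ⇒ Z = (0, 2)
2·[ZSD] = -5/2, 2·[PDC] = -1
[ZSD]:[PDC] = -5/2:-1 = 5/2

[ZSD]:[PDC] = 5/2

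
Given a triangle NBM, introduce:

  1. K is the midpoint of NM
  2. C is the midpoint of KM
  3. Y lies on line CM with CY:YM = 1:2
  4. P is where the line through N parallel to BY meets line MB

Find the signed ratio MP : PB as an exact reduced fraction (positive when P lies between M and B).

Assign N = (0, 0), B = (1, 0), M = (0, 1) — the answer is frame-independent, so this choice is without loss of generality.
1. K is the midpoint of NM ⇒ K = (0, 1/2)
2. C is the midpoint of KM ⇒ C = (0, 3/4)
3. Y lies on line CM with CY:YM = 1:2 ⇒ Y = (0, 5/6)
4. P is where the line through N parallel to BY meets line MB ⇒ P = (6, -5)
P = M + t·(B−M) with t = 6, so MP:PB = t:(1−t) = 6:-5

MP:PB = -6/5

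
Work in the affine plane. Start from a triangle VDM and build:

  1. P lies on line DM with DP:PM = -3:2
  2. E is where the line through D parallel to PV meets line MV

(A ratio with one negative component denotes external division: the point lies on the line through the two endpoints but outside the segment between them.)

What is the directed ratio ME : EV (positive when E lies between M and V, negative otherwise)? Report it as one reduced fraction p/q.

ME:EV = -1/3

Work in coordinates with V = (0, 0), D = (1, 0), M = (0, 1).
1. P lies on line DM with DP:PM = -3:2 ⇒ P = (-2, 3)
2. E is where the line through D parallel to PV meets line MV ⇒ E = (0, 3/2)
E = M + t·(V−M) with t = -1/2, so ME:EV = t:(1−t) = -1/2:3/2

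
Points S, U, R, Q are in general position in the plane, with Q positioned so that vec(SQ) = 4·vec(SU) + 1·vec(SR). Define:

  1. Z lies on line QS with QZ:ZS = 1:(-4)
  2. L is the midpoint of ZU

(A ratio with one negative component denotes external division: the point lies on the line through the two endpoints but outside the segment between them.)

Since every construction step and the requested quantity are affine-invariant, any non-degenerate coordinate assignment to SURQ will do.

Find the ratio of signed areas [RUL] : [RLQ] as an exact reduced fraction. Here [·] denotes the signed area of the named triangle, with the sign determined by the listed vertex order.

[RUL]:[RLQ] = 17/8

Set S = (0, 0), U = (1, 0), R = (0, 1), Q = (4, 1); any affine frame gives the same invariant.
1. Z lies on line QS with QZ:ZS = 1:(-4) ⇒ Z = (16/3, 4/3)
2. L is the midpoint of ZU ⇒ L = (19/6, 2/3)
2·[RUL] = 17/6, 2·[RLQ] = 4/3
[RUL]:[RLQ] = 17/6:4/3 = 17/8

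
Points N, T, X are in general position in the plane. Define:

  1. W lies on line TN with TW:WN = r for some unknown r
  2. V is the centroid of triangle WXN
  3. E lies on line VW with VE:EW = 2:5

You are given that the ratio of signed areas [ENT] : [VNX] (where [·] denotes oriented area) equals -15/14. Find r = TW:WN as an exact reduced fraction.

r = 1/2

Choose coordinates N = (0, 0), T = (1, 0), X = (0, 1).
1. With TW:WN = r, write λ = r/(r+1) so W = T + λ·(N−T); W is affine-linear in λ
2. V is the centroid of triangle WXN ⇒ V is an affine combination of earlier points and hence also affine-linear in λ
3. E lies on line VW with VE:EW = 2:5 ⇒ E is an affine combination of earlier points and hence also affine-linear in λ
Every point depending on W is an affine combination of W and λ-independent points, so each such coordinate is linear in λ; the λ² term in each signed area is a multiple of (N−T)×(N−T) = 0, so 2·[ENT] and 2·[VNX] are each linear in λ. Evaluating at λ=0 and λ=1:
  2·[ENT] = 5/21,   2·[VNX] = 1/3·λ − 1/3
So [ENT]:[VNX] = (5/21) / (1/3·λ − 1/3). Setting this equal to -15/14:
  5/21 = -15/14·(1/3·λ − 1/3)  ⇒  λ = 1/3
Then r = λ/(1−λ) = (1/3)/(2/3) = 1/2. Check: with r = 1/2, W = (2/3, 0) and [ENT]:[VNX] = -15/14 as required.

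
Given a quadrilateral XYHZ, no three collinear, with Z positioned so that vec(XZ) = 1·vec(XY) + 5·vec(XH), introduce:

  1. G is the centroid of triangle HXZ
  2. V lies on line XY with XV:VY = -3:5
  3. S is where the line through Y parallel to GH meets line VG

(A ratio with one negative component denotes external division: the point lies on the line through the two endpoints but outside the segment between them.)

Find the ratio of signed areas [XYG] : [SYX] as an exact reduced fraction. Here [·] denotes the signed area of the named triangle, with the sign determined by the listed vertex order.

Choose coordinates X = (0, 0), Y = (1, 0), H = (0, 1), Z = (1, 5).
1. G is the centroid of triangle HXZ ⇒ G = (1/3, 2)
2. V lies on line XY with XV:VY = -3:5 ⇒ V = (-3/2, 0)
3. S is where the line through Y parallel to GH meets line VG ⇒ S = (17/7, 30/7)
2·[XYG] = 2, 2·[SYX] = -30/7
[XYG]:[SYX] = 2:-30/7 = -7/15

[XYG]:[SYX] = -7/15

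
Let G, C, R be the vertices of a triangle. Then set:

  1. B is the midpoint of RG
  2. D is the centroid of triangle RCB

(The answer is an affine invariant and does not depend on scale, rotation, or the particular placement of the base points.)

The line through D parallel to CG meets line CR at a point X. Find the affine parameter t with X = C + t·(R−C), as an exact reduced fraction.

Set G = (0, 0), C = (1, 0), R = (0, 1); any affine frame gives the same invariant.
1. B is the midpoint of RG ⇒ B = (0, 1/2)
2. D is the centroid of triangle RCB ⇒ D = (1/3, 1/2)
through D parallel to CG: direction (-1, 0); meets CR at X = (1/2, 1/2)
X = C + t·(R−C) with t = 1/2

t = 1/2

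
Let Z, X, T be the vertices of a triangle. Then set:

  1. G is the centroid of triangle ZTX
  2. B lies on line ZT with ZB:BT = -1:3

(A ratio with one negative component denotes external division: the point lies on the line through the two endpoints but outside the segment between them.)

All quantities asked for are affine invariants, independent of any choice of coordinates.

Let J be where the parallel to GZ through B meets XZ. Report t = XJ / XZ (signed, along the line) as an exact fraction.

Set Z = (0, 0), X = (1, 0), T = (0, 1); any affine frame gives the same invariant.
1. G is the centroid of triangle ZTX ⇒ G = (1/3, 1/3)
2. B lies on line ZT with ZB:BT = -1:3 ⇒ B = (0, -1/2)
through B parallel to GZ: direction (-1/3, -1/3); meets XZ at J = (1/2, 0)
J = X + t·(Z−X) with t = 1/2

t = 1/2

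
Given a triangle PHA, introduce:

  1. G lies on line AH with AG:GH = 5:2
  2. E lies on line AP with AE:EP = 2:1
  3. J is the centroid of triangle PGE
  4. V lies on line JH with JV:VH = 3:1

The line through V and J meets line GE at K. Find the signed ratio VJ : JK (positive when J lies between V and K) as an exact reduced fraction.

Assign P = (0, 0), H = (1, 0), A = (0, 1) — the answer is frame-independent, so this choice is without loss of generality.
1. G lies on line AH with AG:GH = 5:2 ⇒ G = (5/7, 2/7)
2. E lies on line AP with AE:EP = 2:1 ⇒ E = (0, 1/3)
3. J is the centroid of triangle PGE ⇒ J = (5/21, 13/63)
4. V lies on line JH with JV:VH = 3:1 ⇒ V = (17/21, 13/252)
line VJ meets GE at K = (-15/49, 52/147)
J = V + t·(K−V) with t = 21/41, so VJ:JK = 21/41:20/41

VJ:JK = 21/20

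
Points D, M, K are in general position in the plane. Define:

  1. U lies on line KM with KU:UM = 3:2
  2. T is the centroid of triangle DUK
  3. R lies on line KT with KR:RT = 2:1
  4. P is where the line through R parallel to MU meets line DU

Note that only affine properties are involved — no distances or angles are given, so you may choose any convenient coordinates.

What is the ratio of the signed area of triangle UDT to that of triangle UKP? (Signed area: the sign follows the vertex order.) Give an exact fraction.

[UDT]:[UKP] = -3/2

Set D = (0, 0), M = (1, 0), K = (0, 1); any affine frame gives the same invariant.
1. U lies on line KM with KU:UM = 3:2 ⇒ U = (3/5, 2/5)
2. T is the centroid of triangle DUK ⇒ T = (1/5, 7/15)
3. R lies on line KT with KR:RT = 2:1 ⇒ R = (2/15, 29/45)
4. P is where the line through R parallel to MU meets line DU ⇒ P = (7/15, 14/45)
2·[UDT] = -1/5, 2·[UKP] = 2/15
[UDT]:[UKP] = -1/5:2/15 = -3/2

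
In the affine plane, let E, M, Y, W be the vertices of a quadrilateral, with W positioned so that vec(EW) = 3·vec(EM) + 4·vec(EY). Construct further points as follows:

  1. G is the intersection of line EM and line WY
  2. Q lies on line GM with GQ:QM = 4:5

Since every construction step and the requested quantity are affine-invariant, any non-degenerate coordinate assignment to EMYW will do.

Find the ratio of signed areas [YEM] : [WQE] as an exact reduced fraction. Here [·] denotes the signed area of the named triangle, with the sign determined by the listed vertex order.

[YEM]:[WQE] = 9/4

Choose coordinates E = (0, 0), M = (1, 0), Y = (0, 1), W = (3, 4).
1. G is the intersection of line EM and line WY ⇒ G = (-1, 0)
2. Q lies on line GM with GQ:QM = 4:5 ⇒ Q = (-1/9, 0)
2·[YEM] = 1, 2·[WQE] = 4/9
[YEM]:[WQE] = 1:4/9 = 9/4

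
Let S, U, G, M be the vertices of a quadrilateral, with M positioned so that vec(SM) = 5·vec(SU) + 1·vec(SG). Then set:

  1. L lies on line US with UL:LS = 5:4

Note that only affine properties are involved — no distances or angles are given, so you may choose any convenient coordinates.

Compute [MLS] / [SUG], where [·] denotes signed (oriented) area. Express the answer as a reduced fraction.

Set S = (0, 0), U = (1, 0), G = (0, 1), M = (5, 1); any affine frame gives the same invariant.
1. L lies on line US with UL:LS = 5:4 ⇒ L = (4/9, 0)
2·[MLS] = -4/9, 2·[SUG] = 1
[MLS]:[SUG] = -4/9:1 = -4/9

[MLS]:[SUG] = -4/9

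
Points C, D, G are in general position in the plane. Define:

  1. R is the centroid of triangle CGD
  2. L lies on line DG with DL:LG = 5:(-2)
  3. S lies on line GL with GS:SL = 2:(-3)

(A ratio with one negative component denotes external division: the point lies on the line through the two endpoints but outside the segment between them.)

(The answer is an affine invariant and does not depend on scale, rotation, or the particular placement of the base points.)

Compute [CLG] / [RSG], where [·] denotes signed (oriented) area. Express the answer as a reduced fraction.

Choose coordinates C = (0, 0), D = (1, 0), G = (0, 1).
1. R is the centroid of triangle CGD ⇒ R = (1/3, 1/3)
2. L lies on line DG with DL:LG = 5:(-2) ⇒ L = (-2/3, 5/3)
3. S lies on line GL with GS:SL = 2:(-3) ⇒ S = (4/3, -1/3)
2·[CLG] = -2/3, 2·[RSG] = 4/9
[CLG]:[RSG] = -2/3:4/9 = -3/2

[CLG]:[RSG] = -3/2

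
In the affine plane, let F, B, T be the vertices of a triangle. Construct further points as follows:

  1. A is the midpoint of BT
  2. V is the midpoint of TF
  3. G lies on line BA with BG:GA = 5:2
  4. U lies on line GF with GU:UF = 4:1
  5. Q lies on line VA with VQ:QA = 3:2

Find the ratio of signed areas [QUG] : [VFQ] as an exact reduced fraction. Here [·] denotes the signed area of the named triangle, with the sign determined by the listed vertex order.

Work in coordinates with F = (0, 0), B = (1, 0), T = (0, 1).
1. A is the midpoint of BT ⇒ A = (1/2, 1/2)
2. V is the midpoint of TF ⇒ V = (0, 1/2)
3. G lies on line BA with BG:GA = 5:2 ⇒ G = (9/14, 5/14)
4. U lies on line GF with GU:UF = 4:1 ⇒ U = (9/70, 1/14)
5. Q lies on line VA with VQ:QA = 3:2 ⇒ Q = (3/10, 1/2)
2·[QUG] = 6/35, 2·[VFQ] = 3/20
[QUG]:[VFQ] = 6/35:3/20 = 8/7

[QUG]:[VFQ] = 8/7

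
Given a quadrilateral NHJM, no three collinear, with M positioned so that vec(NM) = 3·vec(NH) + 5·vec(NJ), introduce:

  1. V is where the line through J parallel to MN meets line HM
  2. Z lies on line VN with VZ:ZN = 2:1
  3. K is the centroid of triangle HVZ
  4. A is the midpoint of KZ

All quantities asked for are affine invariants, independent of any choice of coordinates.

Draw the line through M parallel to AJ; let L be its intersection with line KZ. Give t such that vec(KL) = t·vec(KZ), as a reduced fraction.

t = 41/4

Assign N = (0, 0), H = (1, 0), J = (0, 1), M = (3, 5) — the answer is frame-independent, so this choice is without loss of generality.
1. V is where the line through J parallel to MN meets line HM ⇒ V = (21/5, 8)
2. Z lies on line VN with VZ:ZN = 2:1 ⇒ Z = (7/5, 8/3)
3. K is the centroid of triangle HVZ ⇒ K = (11/5, 32/9)
4. A is the midpoint of KZ ⇒ A = (9/5, 28/9)
through M parallel to AJ: direction (-9/5, -19/9); meets KZ at L = (-6, -50/9)
L = K + t·(Z−K) with t = 41/4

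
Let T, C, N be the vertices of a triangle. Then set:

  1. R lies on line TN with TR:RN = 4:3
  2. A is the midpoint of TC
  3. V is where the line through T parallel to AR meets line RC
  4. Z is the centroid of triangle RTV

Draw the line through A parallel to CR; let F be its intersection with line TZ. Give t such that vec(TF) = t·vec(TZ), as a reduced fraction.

t = 3/4

Work in coordinates with T = (0, 0), C = (1, 0), N = (0, 1).
1. R lies on line TN with TR:RN = 4:3 ⇒ R = (0, 4/7)
2. A is the midpoint of TC ⇒ A = (1/2, 0)
3. V is where the line through T parallel to AR meets line RC ⇒ V = (-1, 8/7)
4. Z is the centroid of triangle RTV ⇒ Z = (-1/3, 4/7)
through A parallel to CR: direction (-1, 4/7); meets TZ at F = (-1/4, 3/7)
F = T + t·(Z−T) with t = 3/4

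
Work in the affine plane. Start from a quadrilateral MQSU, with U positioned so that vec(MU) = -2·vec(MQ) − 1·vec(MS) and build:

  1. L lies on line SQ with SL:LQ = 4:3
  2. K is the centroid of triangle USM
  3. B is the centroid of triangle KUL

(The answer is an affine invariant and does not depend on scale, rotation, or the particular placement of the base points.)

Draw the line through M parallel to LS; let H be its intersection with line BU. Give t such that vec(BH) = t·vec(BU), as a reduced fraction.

t = -8/19

Set M = (0, 0), Q = (1, 0), S = (0, 1), U = (-2, -1); any affine frame gives the same invariant.
1. L lies on line SQ with SL:LQ = 4:3 ⇒ L = (4/7, 3/7)
2. K is the centroid of triangle USM ⇒ K = (-2/3, 0)
3. B is the centroid of triangle KUL ⇒ B = (-44/63, -4/21)
through M parallel to LS: direction (-4/7, 4/7); meets BU at H = (-20/133, 20/133)
H = B + t·(U−B) with t = -8/19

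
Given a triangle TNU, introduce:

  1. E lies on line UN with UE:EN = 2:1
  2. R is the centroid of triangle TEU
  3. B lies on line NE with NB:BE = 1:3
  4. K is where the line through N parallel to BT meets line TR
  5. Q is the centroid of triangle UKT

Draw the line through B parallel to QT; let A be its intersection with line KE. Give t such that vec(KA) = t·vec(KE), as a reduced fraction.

t = 37/28

Assign T = (0, 0), N = (1, 0), U = (0, 1) — the answer is frame-independent, so this choice is without loss of generality.
1. E lies on line UN with UE:EN = 2:1 ⇒ E = (2/3, 1/3)
2. R is the centroid of triangle TEU ⇒ R = (2/9, 4/9)
3. B lies on line NE with NB:BE = 1:3 ⇒ B = (11/12, 1/12)
4. K is where the line through N parallel to BT meets line TR ⇒ K = (-1/21, -2/21)
5. Q is the centroid of triangle UKT ⇒ Q = (-1/63, 19/63)
through B parallel to QT: direction (1/63, -19/63); meets KE at A = (527/588, 277/588)
A = K + t·(E−K) with t = 37/28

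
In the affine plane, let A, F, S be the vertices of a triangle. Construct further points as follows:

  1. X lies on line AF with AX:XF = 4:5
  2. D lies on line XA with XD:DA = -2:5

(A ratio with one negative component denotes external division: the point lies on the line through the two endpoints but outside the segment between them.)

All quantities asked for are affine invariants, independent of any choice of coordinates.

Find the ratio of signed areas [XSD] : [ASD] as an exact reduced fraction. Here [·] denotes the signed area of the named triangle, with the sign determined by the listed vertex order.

Set A = (0, 0), F = (1, 0), S = (0, 1); any affine frame gives the same invariant.
1. X lies on line AF with AX:XF = 4:5 ⇒ X = (4/9, 0)
2. D lies on line XA with XD:DA = -2:5 ⇒ D = (20/27, 0)
2·[XSD] = -8/27, 2·[ASD] = -20/27
[XSD]:[ASD] = -8/27:-20/27 = 2/5

[XSD]:[ASD] = 2/5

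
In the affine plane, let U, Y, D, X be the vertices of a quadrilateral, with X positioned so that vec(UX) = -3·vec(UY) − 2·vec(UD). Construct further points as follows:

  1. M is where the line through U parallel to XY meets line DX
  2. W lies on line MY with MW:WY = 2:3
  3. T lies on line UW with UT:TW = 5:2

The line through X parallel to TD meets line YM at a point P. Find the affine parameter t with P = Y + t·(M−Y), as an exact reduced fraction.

t = 16/13

Choose coordinates U = (0, 0), Y = (1, 0), D = (0, 1), X = (-3, -2).
1. M is where the line through U parallel to XY meets line DX ⇒ M = (-2, -1)
2. W lies on line MY with MW:WY = 2:3 ⇒ W = (-4/5, -3/5)
3. T lies on line UW with UT:TW = 5:2 ⇒ T = (-4/7, -3/7)
through X parallel to TD: direction (4/7, 10/7); meets YM at P = (-35/13, -16/13)
P = Y + t·(M−Y) with t = 16/13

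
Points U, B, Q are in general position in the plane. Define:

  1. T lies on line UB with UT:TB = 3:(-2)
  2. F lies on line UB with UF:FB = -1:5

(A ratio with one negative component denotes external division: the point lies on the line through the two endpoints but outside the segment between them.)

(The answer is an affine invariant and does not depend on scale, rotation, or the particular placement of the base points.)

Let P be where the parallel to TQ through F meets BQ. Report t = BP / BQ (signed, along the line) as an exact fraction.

Set U = (0, 0), B = (1, 0), Q = (0, 1); any affine frame gives the same invariant.
1. T lies on line UB with UT:TB = 3:(-2) ⇒ T = (3, 0)
2. F lies on line UB with UF:FB = -1:5 ⇒ F = (-1/4, 0)
through F parallel to TQ: direction (-3, 1); meets BQ at P = (13/8, -5/8)
P = B + t·(Q−B) with t = -5/8

t = -5/8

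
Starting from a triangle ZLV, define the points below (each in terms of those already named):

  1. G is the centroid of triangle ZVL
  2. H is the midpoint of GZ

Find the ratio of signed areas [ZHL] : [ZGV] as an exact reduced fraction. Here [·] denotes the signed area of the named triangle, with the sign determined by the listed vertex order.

[ZHL]:[ZGV] = -1/2

Assign Z = (0, 0), L = (1, 0), V = (0, 1) — the answer is frame-independent, so this choice is without loss of generality.
1. G is the centroid of triangle ZVL ⇒ G = (1/3, 1/3)
2. H is the midpoint of GZ ⇒ H = (1/6, 1/6)
2·[ZHL] = -1/6, 2·[ZGV] = 1/3
[ZHL]:[ZGV] = -1/6:1/3 = -1/2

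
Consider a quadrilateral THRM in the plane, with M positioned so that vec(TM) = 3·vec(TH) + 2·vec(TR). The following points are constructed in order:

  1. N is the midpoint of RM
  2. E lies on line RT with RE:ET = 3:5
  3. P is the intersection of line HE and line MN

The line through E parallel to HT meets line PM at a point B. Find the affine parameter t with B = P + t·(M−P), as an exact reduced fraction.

Work in coordinates with T = (0, 0), H = (1, 0), R = (0, 1), M = (3, 2).
1. N is the midpoint of RM ⇒ N = (3/2, 3/2)
2. E lies on line RT with RE:ET = 3:5 ⇒ E = (0, 5/8)
3. P is the intersection of line HE and line MN ⇒ P = (-9/23, 20/23)
through E parallel to HT: direction (-1, 0); meets PM at B = (-9/8, 5/8)
B = P + t·(M−P) with t = -45/208

t = -45/208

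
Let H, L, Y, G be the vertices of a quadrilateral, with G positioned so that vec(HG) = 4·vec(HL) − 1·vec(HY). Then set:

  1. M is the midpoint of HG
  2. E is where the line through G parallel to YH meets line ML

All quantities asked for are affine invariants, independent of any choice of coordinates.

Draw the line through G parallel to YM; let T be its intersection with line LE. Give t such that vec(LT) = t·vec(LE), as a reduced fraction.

t = 5/3

Choose coordinates H = (0, 0), L = (1, 0), Y = (0, 1), G = (4, -1).
1. M is the midpoint of HG ⇒ M = (2, -1/2)
2. E is where the line through G parallel to YH meets line ML ⇒ E = (4, -3/2)
through G parallel to YM: direction (2, -3/2); meets LE at T = (6, -5/2)
T = L + t·(E−L) with t = 5/3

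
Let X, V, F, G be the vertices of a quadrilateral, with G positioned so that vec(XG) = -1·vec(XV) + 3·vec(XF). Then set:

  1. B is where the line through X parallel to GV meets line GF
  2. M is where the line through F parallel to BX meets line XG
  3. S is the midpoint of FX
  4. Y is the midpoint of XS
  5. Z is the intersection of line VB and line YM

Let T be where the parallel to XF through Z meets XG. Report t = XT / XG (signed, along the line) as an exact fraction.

Work in coordinates with X = (0, 0), V = (1, 0), F = (0, 1), G = (-1, 3).
1. B is where the line through X parallel to GV meets line GF ⇒ B = (2, -3)
2. M is where the line through F parallel to BX meets line XG ⇒ M = (-2/3, 2)
3. S is the midpoint of FX ⇒ S = (0, 1/2)
4. Y is the midpoint of XS ⇒ Y = (0, 1/4)
5. Z is the intersection of line VB and line YM ⇒ Z = (22/3, -19)
through Z parallel to XF: direction (0, 1); meets XG at T = (22/3, -22)
T = X + t·(G−X) with t = -22/3

t = -22/3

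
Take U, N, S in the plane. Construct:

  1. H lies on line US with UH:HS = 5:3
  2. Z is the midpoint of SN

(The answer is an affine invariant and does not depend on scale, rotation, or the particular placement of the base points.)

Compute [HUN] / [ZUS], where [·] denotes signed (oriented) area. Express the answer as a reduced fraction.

Set U = (0, 0), N = (1, 0), S = (0, 1); any affine frame gives the same invariant.
1. H lies on line US with UH:HS = 5:3 ⇒ H = (0, 5/8)
2. Z is the midpoint of SN ⇒ Z = (1/2, 1/2)
2·[HUN] = 5/8, 2·[ZUS] = -1/2
[HUN]:[ZUS] = 5/8:-1/2 = -5/4

[HUN]:[ZUS] = -5/4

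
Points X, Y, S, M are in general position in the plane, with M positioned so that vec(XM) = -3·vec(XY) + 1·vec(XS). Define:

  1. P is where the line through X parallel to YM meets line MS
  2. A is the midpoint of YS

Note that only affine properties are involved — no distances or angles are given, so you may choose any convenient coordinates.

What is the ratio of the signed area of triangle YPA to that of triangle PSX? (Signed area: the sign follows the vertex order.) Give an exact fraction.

Assign X = (0, 0), Y = (1, 0), S = (0, 1), M = (-3, 1) — the answer is frame-independent, so this choice is without loss of generality.
1. P is where the line through X parallel to YM meets line MS ⇒ P = (-4, 1)
2. A is the midpoint of YS ⇒ A = (1/2, 1/2)
2·[YPA] = -2, 2·[PSX] = -4
[YPA]:[PSX] = -2:-4 = 1/2

[YPA]:[PSX] = 1/2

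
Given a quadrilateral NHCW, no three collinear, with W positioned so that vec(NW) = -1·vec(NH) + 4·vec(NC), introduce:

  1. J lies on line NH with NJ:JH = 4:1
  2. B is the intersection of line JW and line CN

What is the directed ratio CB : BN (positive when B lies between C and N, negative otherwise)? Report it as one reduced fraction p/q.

Work in coordinates with N = (0, 0), H = (1, 0), C = (0, 1), W = (-1, 4).
1. J lies on line NH with NJ:JH = 4:1 ⇒ J = (4/5, 0)
2. B is the intersection of line JW and line CN ⇒ B = (0, 16/9)
B = C + t·(N−C) with t = -7/9, so CB:BN = t:(1−t) = -7/9:16/9

CB:BN = -7/16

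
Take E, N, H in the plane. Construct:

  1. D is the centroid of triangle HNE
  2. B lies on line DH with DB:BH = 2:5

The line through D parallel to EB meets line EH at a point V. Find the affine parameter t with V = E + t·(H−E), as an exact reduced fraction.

Choose coordinates E = (0, 0), N = (1, 0), H = (0, 1).
1. D is the centroid of triangle HNE ⇒ D = (1/3, 1/3)
2. B lies on line DH with DB:BH = 2:5 ⇒ B = (5/21, 11/21)
through D parallel to EB: direction (5/21, 11/21); meets EH at V = (0, -2/5)
V = E + t·(H−E) with t = -2/5

t = -2/5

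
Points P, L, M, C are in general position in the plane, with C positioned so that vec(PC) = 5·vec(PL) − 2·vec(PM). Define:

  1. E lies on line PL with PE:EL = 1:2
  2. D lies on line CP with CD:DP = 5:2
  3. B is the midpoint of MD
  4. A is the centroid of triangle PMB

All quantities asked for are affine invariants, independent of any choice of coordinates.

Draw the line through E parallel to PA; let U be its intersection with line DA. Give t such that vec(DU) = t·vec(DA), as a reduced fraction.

t = 73/90

Choose coordinates P = (0, 0), L = (1, 0), M = (0, 1), C = (5, -2).
1. E lies on line PL with PE:EL = 1:2 ⇒ E = (1/3, 0)
2. D lies on line CP with CD:DP = 5:2 ⇒ D = (10/7, -4/7)
3. B is the midpoint of MD ⇒ B = (5/7, 3/14)
4. A is the centroid of triangle PMB ⇒ A = (5/21, 17/42)
through E parallel to PA: direction (5/21, 17/42); meets DA at U = (25/54, 119/540)
U = D + t·(A−D) with t = 73/90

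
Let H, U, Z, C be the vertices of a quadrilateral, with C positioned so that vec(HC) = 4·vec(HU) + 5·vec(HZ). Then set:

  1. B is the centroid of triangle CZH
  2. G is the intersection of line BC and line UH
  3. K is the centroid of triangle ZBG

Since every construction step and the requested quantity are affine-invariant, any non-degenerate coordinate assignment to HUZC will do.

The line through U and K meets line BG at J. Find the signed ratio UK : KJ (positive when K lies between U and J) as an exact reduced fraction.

UK:KJ = -43/4

Assign H = (0, 0), U = (1, 0), Z = (0, 1), C = (4, 5) — the answer is frame-independent, so this choice is without loss of generality.
1. B is the centroid of triangle CZH ⇒ B = (4/3, 2)
2. G is the intersection of line BC and line UH ⇒ G = (-4/9, 0)
3. K is the centroid of triangle ZBG ⇒ K = (8/27, 1)
line UK meets BG at J = (140/387, 39/43)
K = U + t·(J−U) with t = 43/39, so UK:KJ = 43/39:-4/39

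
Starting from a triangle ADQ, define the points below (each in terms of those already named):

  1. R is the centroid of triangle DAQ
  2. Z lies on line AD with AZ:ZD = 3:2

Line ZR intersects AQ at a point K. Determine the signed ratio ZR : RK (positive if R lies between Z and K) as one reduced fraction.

Choose coordinates A = (0, 0), D = (1, 0), Q = (0, 1).
1. R is the centroid of triangle DAQ ⇒ R = (1/3, 1/3)
2. Z lies on line AD with AZ:ZD = 3:2 ⇒ Z = (3/5, 0)
line ZR meets AQ at K = (0, 3/4)
R = Z + t·(K−Z) with t = 4/9, so ZR:RK = 4/9:5/9

ZR:RK = 4/5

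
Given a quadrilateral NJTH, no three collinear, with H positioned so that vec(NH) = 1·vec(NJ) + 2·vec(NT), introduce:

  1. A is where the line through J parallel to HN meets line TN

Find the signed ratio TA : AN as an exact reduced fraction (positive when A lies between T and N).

Set N = (0, 0), J = (1, 0), T = (0, 1), H = (1, 2); any affine frame gives the same invariant.
1. A is where the line through J parallel to HN meets line TN ⇒ A = (0, -2)
A = T + t·(N−T) with t = 3, so TA:AN = t:(1−t) = 3:-2

TA:AN = -3/2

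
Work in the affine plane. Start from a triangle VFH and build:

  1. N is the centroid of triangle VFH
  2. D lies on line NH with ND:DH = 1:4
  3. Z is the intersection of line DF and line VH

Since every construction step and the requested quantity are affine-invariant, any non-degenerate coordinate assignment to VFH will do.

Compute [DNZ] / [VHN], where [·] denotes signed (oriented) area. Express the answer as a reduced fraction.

[DNZ]:[VHN] = 4/55

Choose coordinates V = (0, 0), F = (1, 0), H = (0, 1).
1. N is the centroid of triangle VFH ⇒ N = (1/3, 1/3)
2. D lies on line NH with ND:DH = 1:4 ⇒ D = (4/15, 7/15)
3. Z is the intersection of line DF and line VH ⇒ Z = (0, 7/11)
2·[DNZ] = -4/165, 2·[VHN] = -1/3
[DNZ]:[VHN] = -4/165:-1/3 = 4/55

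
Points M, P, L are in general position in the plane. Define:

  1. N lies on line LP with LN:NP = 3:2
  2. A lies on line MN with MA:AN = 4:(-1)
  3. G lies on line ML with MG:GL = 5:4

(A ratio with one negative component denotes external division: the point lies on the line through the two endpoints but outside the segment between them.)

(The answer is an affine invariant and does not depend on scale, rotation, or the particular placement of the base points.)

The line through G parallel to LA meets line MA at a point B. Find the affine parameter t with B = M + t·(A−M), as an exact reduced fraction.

t = 5/9

Work in coordinates with M = (0, 0), P = (1, 0), L = (0, 1).
1. N lies on line LP with LN:NP = 3:2 ⇒ N = (3/5, 2/5)
2. A lies on line MN with MA:AN = 4:(-1) ⇒ A = (4/5, 8/15)
3. G lies on line ML with MG:GL = 5:4 ⇒ G = (0, 5/9)
through G parallel to LA: direction (4/5, -7/15); meets MA at B = (4/9, 8/27)
B = M + t·(A−M) with t = 5/9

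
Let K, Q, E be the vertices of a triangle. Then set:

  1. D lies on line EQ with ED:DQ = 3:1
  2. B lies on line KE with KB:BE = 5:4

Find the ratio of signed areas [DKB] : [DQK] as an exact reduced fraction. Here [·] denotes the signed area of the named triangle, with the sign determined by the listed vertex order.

[DKB]:[DQK] = 5/3

Work in coordinates with K = (0, 0), Q = (1, 0), E = (0, 1).
1. D lies on line EQ with ED:DQ = 3:1 ⇒ D = (3/4, 1/4)
2. B lies on line KE with KB:BE = 5:4 ⇒ B = (0, 5/9)
2·[DKB] = -5/12, 2·[DQK] = -1/4
[DKB]:[DQK] = -5/12:-1/4 = 5/3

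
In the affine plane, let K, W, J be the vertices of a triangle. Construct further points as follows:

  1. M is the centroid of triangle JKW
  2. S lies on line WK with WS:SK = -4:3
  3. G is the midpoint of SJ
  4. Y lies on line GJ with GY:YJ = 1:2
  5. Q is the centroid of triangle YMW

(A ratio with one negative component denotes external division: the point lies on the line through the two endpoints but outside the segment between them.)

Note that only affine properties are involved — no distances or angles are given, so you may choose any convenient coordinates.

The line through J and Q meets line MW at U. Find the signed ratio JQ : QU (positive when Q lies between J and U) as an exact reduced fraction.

Work in coordinates with K = (0, 0), W = (1, 0), J = (0, 1).
1. M is the centroid of triangle JKW ⇒ M = (1/3, 1/3)
2. S lies on line WK with WS:SK = -4:3 ⇒ S = (-3, 0)
3. G is the midpoint of SJ ⇒ G = (-3/2, 1/2)
4. Y lies on line GJ with GY:YJ = 1:2 ⇒ Y = (-1, 2/3)
5. Q is the centroid of triangle YMW ⇒ Q = (1/9, 1/3)
line JQ meets MW at U = (1/11, 5/11)
Q = J + t·(U−J) with t = 11/9, so JQ:QU = 11/9:-2/9

JQ:QU = -11/2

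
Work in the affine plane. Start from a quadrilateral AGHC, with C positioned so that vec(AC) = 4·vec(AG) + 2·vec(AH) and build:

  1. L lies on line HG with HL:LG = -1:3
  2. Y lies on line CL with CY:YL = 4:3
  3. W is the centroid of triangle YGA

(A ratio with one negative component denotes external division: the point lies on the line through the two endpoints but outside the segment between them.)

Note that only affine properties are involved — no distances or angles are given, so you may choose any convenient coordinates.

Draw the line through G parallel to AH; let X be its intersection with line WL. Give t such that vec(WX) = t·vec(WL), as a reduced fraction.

t = -8/55

Assign A = (0, 0), G = (1, 0), H = (0, 1), C = (4, 2) — the answer is frame-independent, so this choice is without loss of generality.
1. L lies on line HG with HL:LG = -1:3 ⇒ L = (-1/2, 3/2)
2. Y lies on line CL with CY:YL = 4:3 ⇒ Y = (10/7, 12/7)
3. W is the centroid of triangle YGA ⇒ W = (17/21, 4/7)
through G parallel to AH: direction (0, 1); meets WL at X = (1, 24/55)
X = W + t·(L−W) with t = -8/55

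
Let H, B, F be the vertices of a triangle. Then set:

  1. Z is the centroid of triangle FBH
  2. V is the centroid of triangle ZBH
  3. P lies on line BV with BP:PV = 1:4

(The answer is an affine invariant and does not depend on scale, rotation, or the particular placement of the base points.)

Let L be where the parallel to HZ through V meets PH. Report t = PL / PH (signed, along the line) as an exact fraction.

Work in coordinates with H = (0, 0), B = (1, 0), F = (0, 1).
1. Z is the centroid of triangle FBH ⇒ Z = (1/3, 1/3)
2. V is the centroid of triangle ZBH ⇒ V = (4/9, 1/9)
3. P lies on line BV with BP:PV = 1:4 ⇒ P = (8/9, 1/45)
through V parallel to HZ: direction (1/3, 1/3); meets PH at L = (40/117, 1/117)
L = P + t·(H−P) with t = 8/13

t = 8/13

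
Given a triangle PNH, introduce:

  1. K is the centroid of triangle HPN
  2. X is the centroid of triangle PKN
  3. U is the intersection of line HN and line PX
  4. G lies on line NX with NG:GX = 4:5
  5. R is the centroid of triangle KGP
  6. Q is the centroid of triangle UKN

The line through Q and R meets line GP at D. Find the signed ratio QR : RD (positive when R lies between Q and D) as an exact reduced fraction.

QR:RD = 5/19

Work in coordinates with P = (0, 0), N = (1, 0), H = (0, 1).
1. K is the centroid of triangle HPN ⇒ K = (1/3, 1/3)
2. X is the centroid of triangle PKN ⇒ X = (4/9, 1/9)
3. U is the intersection of line HN and line PX ⇒ U = (4/5, 1/5)
4. G lies on line NX with NG:GX = 4:5 ⇒ G = (61/81, 4/81)
5. R is the centroid of triangle KGP ⇒ R = (88/243, 31/243)
6. Q is the centroid of triangle UKN ⇒ Q = (32/45, 8/45)
line QR meets GP at D = (-1952/2025, -128/2025)
R = Q + t·(D−Q) with t = 5/24, so QR:RD = 5/24:19/24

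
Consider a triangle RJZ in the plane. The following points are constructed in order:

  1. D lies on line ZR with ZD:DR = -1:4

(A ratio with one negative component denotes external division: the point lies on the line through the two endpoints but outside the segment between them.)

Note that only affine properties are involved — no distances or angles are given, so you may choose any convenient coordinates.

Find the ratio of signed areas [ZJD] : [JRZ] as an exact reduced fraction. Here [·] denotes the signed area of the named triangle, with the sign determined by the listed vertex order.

Set R = (0, 0), J = (1, 0), Z = (0, 1); any affine frame gives the same invariant.
1. D lies on line ZR with ZD:DR = -1:4 ⇒ D = (0, 4/3)
2·[ZJD] = 1/3, 2·[JRZ] = -1
[ZJD]:[JRZ] = 1/3:-1 = -1/3

[ZJD]:[JRZ] = -1/3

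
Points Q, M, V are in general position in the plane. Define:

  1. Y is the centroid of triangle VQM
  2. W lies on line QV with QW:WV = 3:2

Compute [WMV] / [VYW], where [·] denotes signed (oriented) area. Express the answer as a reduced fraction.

Assign Q = (0, 0), M = (1, 0), V = (0, 1) — the answer is frame-independent, so this choice is without loss of generality.
1. Y is the centroid of triangle VQM ⇒ Y = (1/3, 1/3)
2. W lies on line QV with QW:WV = 3:2 ⇒ W = (0, 3/5)
2·[WMV] = 2/5, 2·[VYW] = -2/15
[WMV]:[VYW] = 2/5:-2/15 = -3

[WMV]:[VYW] = -3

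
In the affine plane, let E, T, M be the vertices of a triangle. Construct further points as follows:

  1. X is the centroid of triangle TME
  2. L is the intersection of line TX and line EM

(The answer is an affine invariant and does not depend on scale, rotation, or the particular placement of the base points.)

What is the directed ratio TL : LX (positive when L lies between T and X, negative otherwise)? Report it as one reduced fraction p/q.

TL:LX = -3

Set E = (0, 0), T = (1, 0), M = (0, 1); any affine frame gives the same invariant.
1. X is the centroid of triangle TME ⇒ X = (1/3, 1/3)
2. L is the intersection of line TX and line EM ⇒ L = (0, 1/2)
L = T + t·(X−T) with t = 3/2, so TL:LX = t:(1−t) = 3/2:-1/2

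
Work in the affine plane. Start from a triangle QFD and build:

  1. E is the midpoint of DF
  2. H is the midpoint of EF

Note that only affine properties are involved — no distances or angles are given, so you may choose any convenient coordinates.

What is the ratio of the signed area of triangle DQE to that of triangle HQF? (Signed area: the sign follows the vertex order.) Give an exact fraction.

[DQE]:[HQF] = 2

Work in coordinates with Q = (0, 0), F = (1, 0), D = (0, 1).
1. E is the midpoint of DF ⇒ E = (1/2, 1/2)
2. H is the midpoint of EF ⇒ H = (3/4, 1/4)
2·[DQE] = 1/2, 2·[HQF] = 1/4
[DQE]:[HQF] = 1/2:1/4 = 2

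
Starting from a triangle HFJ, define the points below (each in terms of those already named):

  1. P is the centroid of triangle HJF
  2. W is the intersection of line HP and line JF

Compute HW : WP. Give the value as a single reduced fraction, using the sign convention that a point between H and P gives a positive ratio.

Work in coordinates with H = (0, 0), F = (1, 0), J = (0, 1).
1. P is the centroid of triangle HJF ⇒ P = (1/3, 1/3)
2. W is the intersection of line HP and line JF ⇒ W = (1/2, 1/2)
W = H + t·(P−H) with t = 3/2, so HW:WP = t:(1−t) = 3/2:-1/2

HW:WP = -3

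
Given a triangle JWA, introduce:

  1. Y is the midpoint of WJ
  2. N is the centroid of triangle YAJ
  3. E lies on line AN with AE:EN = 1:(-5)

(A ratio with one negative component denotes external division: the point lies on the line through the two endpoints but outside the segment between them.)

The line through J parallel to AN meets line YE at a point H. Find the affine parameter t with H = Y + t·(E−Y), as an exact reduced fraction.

Assign J = (0, 0), W = (1, 0), A = (0, 1) — the answer is frame-independent, so this choice is without loss of generality.
1. Y is the midpoint of WJ ⇒ Y = (1/2, 0)
2. N is the centroid of triangle YAJ ⇒ N = (1/6, 1/3)
3. E lies on line AN with AE:EN = 1:(-5) ⇒ E = (-1/24, 7/6)
through J parallel to AN: direction (1/6, -2/3); meets YE at H = (-7/12, 7/3)
H = Y + t·(E−Y) with t = 2

t = 2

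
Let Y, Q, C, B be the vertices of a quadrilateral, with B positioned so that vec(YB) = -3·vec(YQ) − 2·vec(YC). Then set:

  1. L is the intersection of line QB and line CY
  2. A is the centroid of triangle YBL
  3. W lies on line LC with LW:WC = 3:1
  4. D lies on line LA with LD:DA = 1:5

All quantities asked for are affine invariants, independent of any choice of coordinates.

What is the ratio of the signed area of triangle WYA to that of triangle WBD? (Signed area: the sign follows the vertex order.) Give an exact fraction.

Set Y = (0, 0), Q = (1, 0), C = (0, 1), B = (-3, -2); any affine frame gives the same invariant.
1. L is the intersection of line QB and line CY ⇒ L = (0, -1/2)
2. A is the centroid of triangle YBL ⇒ A = (-1, -5/6)
3. W lies on line LC with LW:WC = 3:1 ⇒ W = (0, 5/8)
4. D lies on line LA with LD:DA = 1:5 ⇒ D = (-1/6, -5/9)
2·[WYA] = -5/8, 2·[WBD] = 149/48
[WYA]:[WBD] = -5/8:149/48 = -30/149

[WYA]:[WBD] = -30/149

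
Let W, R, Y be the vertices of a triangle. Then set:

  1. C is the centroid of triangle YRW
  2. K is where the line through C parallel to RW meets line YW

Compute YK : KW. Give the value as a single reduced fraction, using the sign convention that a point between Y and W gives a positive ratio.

Work in coordinates with W = (0, 0), R = (1, 0), Y = (0, 1).
1. C is the centroid of triangle YRW ⇒ C = (1/3, 1/3)
2. K is where the line through C parallel to RW meets line YW ⇒ K = (0, 1/3)
K = Y + t·(W−Y) with t = 2/3, so YK:KW = t:(1−t) = 2/3:1/3

YK:KW = 2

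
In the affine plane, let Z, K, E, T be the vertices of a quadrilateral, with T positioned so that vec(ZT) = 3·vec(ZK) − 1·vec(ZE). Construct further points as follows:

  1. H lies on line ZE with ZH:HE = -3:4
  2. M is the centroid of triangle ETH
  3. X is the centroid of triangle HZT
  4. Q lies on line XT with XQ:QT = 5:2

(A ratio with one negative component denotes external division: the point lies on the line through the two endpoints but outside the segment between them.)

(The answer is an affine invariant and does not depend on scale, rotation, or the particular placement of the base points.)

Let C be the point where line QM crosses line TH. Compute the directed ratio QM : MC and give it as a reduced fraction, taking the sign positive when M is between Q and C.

Choose coordinates Z = (0, 0), K = (1, 0), E = (0, 1), T = (3, -1).
1. H lies on line ZE with ZH:HE = -3:4 ⇒ H = (0, -3)
2. M is the centroid of triangle ETH ⇒ M = (1, -1)
3. X is the centroid of triangle HZT ⇒ X = (1, -4/3)
4. Q lies on line XT with XQ:QT = 5:2 ⇒ Q = (17/7, -23/21)
line QM meets TH at C = (31/11, -37/33)
M = Q + t·(C−Q) with t = -11/3, so QM:MC = -11/3:14/3

QM:MC = -11/14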